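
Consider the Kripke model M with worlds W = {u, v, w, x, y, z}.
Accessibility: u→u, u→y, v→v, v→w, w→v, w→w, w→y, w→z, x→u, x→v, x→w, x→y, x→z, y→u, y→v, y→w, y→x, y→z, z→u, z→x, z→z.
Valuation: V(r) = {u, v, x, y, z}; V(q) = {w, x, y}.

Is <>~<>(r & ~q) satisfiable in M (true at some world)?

Let φ = <>~<>(r & ~q). Evaluate φ at each world:
  u (successors {u, y}): φ is false.
  v (successors {v, w}): φ is false.
  w (successors {v, w, y, z}): φ is false.
  x (successors {u, v, w, y, z}): φ is false.
  y (successors {u, v, w, x, z}): φ is false.
  z (successors {u, x, z}): φ is false.
For instance, at u:
  At u: <>~<>(r & ~q) requires ~<>(r & ~q) at some successor in {u, y}.
    At u: ~<>(r & ~q) is false.
    At y: ~<>(r & ~q) is false.
  So <>~<>(r & ~q) is false at u.

No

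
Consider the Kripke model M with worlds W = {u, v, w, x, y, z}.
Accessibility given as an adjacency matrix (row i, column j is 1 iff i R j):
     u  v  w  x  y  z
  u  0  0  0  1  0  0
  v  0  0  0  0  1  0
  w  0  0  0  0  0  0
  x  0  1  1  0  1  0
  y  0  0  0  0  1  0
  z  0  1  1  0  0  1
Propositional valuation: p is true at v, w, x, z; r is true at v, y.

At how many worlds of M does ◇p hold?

Let φ = ◇p. Evaluate φ at each world:
  u (successors {x}): φ is true.
  v (successors {y}): φ is false.
  w (successors ∅): φ is false.
  x (successors {v, w, y}): φ is true.
  y (successors {y}): φ is false.
  z (successors {v, w, z}): φ is true.
For instance, at v:
  At v: ◇p requires p at some successor in {y}.
    At y: p is false.
  So ◇p is false at v.
Satisfying worlds: {u, x, z}

3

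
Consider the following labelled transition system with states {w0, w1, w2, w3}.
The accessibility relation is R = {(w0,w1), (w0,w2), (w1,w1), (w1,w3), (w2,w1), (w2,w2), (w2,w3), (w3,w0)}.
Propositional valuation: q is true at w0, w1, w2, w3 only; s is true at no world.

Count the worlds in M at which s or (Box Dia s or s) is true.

Let φ = s or (Box Dia s or s). Evaluate φ at each world:
  w0 (successors {w1, w2}): φ is false.
  w1 (successors {w1, w3}): φ is false.
  w2 (successors {w1, w2, w3}): φ is false.
  w3 (successors {w0}): φ is false.
For instance, at w2:
  At w2: s is false, Box Dia s or s is false, so s or (Box Dia s or s) is false.
    At w2: Box Dia s is false, s is false, so Box Dia s or s is false.
      At w2: Box Dia s requires Dia s at every successor {w1, w2, w3}.
        Dia s fails at w1, so Box Dia s is false at w2.
Satisfying worlds: none.

0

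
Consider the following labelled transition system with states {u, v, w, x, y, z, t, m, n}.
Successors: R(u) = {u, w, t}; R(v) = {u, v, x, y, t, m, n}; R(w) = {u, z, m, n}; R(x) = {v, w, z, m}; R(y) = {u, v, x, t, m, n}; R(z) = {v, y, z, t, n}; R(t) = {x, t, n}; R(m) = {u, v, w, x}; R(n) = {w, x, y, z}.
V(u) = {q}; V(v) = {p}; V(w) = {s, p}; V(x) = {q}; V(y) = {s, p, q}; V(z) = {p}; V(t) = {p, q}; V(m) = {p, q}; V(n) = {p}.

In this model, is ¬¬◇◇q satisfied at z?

Recall that ◇ψ holds at a world iff ψ holds at some accessible world.
At z: ¬◇◇q is false, so ¬¬◇◇q is true.
  At z: ◇◇q is true, so ¬◇◇q is false.
    At z: ◇◇q requires ◇q at some successor in {v, y, z, t, n}.
      ◇q holds at v, so ◇◇q is true at z.

Yes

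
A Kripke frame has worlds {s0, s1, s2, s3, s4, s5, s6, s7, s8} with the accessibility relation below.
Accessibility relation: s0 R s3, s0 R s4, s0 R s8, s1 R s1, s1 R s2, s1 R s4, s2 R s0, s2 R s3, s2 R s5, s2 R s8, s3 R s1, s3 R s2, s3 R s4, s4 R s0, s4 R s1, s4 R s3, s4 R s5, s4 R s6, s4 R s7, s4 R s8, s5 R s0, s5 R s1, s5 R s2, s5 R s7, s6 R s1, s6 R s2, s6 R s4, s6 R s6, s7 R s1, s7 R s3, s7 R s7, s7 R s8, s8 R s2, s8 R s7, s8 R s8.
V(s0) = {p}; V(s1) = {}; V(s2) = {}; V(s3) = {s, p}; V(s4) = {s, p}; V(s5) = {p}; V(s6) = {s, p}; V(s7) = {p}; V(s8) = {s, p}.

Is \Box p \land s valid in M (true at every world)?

Let φ = \Box p \land s. Evaluate φ at each world:
  s0 (successors {s3, s4, s8}): φ is false.
  s1 (successors {s1, s2, s4}): φ is false.
  s2 (successors {s0, s3, s5, s8}): φ is false.
  s3 (successors {s1, s2, s4}): φ is false.
  s4 (successors {s0, s1, s3, s5, s6, s7, s8}): φ is false.
  s5 (successors {s0, s1, s2, s7}): φ is false.
  s6 (successors {s1, s2, s4, s6}): φ is false.
  s7 (successors {s1, s3, s7, s8}): φ is false.
  s8 (successors {s2, s7, s8}): φ is false.
Detail at s0 (counterexample):
  At s0: \Box p is true, s is false, so \Box p \land s is false.
    At s0: \Box p requires p at every successor {s3, s4, s8}.
      At s3: p is true.
      At s4: p is true.
      At s8: p is true.
    So \Box p is true at s0.

No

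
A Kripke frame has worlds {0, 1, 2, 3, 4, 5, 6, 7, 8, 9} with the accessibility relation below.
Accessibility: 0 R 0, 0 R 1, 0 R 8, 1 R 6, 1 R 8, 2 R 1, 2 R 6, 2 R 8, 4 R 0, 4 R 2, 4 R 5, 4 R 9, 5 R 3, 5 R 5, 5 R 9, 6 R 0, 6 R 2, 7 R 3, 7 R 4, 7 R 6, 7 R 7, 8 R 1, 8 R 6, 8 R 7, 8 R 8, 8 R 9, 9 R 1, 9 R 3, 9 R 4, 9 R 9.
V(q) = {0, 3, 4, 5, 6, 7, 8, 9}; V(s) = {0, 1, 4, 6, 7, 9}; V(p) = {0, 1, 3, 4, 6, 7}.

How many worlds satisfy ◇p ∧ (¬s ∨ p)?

8

Let φ = ◇p ∧ (¬s ∨ p). Evaluate φ at each world:
  0 (successors {0, 1, 8}): φ is true.
  1 (successors {6, 8}): φ is true.
  2 (successors {1, 6, 8}): φ is true.
  3 (successors ∅): φ is false.
  4 (successors {0, 2, 5, 9}): φ is true.
  5 (successors {3, 5, 9}): φ is true.
  6 (successors {0, 2}): φ is true.
  7 (successors {3, 4, 6, 7}): φ is true.
  8 (successors {1, 6, 7, 8, 9}): φ is true.
  9 (successors {1, 3, 4, 9}): φ is false.
For instance, at 7:
  At 7: ◇p is true, ¬s ∨ p is true, so ◇p ∧ (¬s ∨ p) is true.
    At 7: ◇p requires p at some successor in {3, 4, 6, 7}.
      p holds at 3, so ◇p is true at 7.
Satisfying worlds: {0, 1, 2, 4, 5, 6, 7, 8}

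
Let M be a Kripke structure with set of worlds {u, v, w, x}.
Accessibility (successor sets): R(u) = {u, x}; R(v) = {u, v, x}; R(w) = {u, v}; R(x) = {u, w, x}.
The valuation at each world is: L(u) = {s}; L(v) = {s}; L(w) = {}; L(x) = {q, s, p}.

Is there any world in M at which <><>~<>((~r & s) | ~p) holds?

No

Recall that <>ψ holds at a world iff ψ holds at some accessible world.
Let φ = <><>~<>((~r & s) | ~p). Evaluate φ at each world:
  u (successors {u, x}): φ is false.
  v (successors {u, v, x}): φ is false.
  w (successors {u, v}): φ is false.
  x (successors {u, w, x}): φ is false.
For instance, at x:
  At x: <><>~<>((~r & s) | ~p) requires <>~<>((~r & s) | ~p) at some successor in {u, w, x}.
    At u: <>~<>((~r & s) | ~p) is false.
    At w: <>~<>((~r & s) | ~p) is false.
    At x: <>~<>((~r & s) | ~p) is false.
  So <><>~<>((~r & s) | ~p) is false at x.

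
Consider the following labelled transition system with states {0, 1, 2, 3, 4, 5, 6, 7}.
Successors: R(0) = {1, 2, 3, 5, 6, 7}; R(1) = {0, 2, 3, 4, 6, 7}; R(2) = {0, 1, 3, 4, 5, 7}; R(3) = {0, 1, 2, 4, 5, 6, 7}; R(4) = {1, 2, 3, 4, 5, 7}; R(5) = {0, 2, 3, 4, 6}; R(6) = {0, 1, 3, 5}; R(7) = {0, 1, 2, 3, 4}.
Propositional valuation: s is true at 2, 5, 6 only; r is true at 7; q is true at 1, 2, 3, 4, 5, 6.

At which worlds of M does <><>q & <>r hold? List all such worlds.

0, 1, 2, 3, 4

Let φ = <><>q & <>r. Evaluate φ at each world:
  0 (successors {1, 2, 3, 5, 6, 7}): φ is true.
  1 (successors {0, 2, 3, 4, 6, 7}): φ is true.
  2 (successors {0, 1, 3, 4, 5, 7}): φ is true.
  3 (successors {0, 1, 2, 4, 5, 6, 7}): φ is true.
  4 (successors {1, 2, 3, 4, 5, 7}): φ is true.
  5 (successors {0, 2, 3, 4, 6}): φ is false.
  6 (successors {0, 1, 3, 5}): φ is false.
  7 (successors {0, 1, 2, 3, 4}): φ is false.
For instance, at 5:
  At 5: <><>q is true, <>r is false, so <><>q & <>r is false.
    At 5: <><>q requires <>q at some successor in {0, 2, 3, 4, 6}.
      <>q holds at 0, so <><>q is true at 5.
    At 5: <>r requires r at some successor in {0, 2, 3, 4, 6}.
      At 0: r is false.
      At 2: r is false.
      At 3: r is false.
      At 4: r is false.
      At 6: r is false.
    So <>r is false at 5.
Satisfying worlds: {0, 1, 2, 3, 4}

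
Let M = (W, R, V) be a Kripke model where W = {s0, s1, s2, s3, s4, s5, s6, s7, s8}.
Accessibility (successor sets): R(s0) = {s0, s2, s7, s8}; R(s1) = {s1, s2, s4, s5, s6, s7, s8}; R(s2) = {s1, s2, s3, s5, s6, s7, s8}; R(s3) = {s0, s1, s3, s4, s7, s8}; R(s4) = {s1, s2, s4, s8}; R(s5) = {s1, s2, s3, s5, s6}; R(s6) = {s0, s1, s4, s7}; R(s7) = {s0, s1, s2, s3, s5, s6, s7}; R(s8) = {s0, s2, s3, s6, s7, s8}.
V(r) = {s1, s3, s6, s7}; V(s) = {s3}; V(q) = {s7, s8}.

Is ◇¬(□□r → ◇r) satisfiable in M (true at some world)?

Let φ = ◇¬(□□r → ◇r). Evaluate φ at each world:
  s0 (successors {s0, s2, s7, s8}): φ is false.
  s1 (successors {s1, s2, s4, s5, s6, s7, s8}): φ is false.
  s2 (successors {s1, s2, s3, s5, s6, s7, s8}): φ is false.
  s3 (successors {s0, s1, s3, s4, s7, s8}): φ is false.
  s4 (successors {s1, s2, s4, s8}): φ is false.
  s5 (successors {s1, s2, s3, s5, s6}): φ is false.
  s6 (successors {s0, s1, s4, s7}): φ is false.
  s7 (successors {s0, s1, s2, s3, s5, s6, s7}): φ is false.
  s8 (successors {s0, s2, s3, s6, s7, s8}): φ is false.
For instance, at s0:
  At s0: ◇¬(□□r → ◇r) requires ¬(□□r → ◇r) at some successor in {s0, s2, s7, s8}.
    At s0: ¬(□□r → ◇r) is false.
    At s2: ¬(□□r → ◇r) is false.
    At s7: ¬(□□r → ◇r) is false.
    At s8: ¬(□□r → ◇r) is false.
  So ◇¬(□□r → ◇r) is false at s0.

No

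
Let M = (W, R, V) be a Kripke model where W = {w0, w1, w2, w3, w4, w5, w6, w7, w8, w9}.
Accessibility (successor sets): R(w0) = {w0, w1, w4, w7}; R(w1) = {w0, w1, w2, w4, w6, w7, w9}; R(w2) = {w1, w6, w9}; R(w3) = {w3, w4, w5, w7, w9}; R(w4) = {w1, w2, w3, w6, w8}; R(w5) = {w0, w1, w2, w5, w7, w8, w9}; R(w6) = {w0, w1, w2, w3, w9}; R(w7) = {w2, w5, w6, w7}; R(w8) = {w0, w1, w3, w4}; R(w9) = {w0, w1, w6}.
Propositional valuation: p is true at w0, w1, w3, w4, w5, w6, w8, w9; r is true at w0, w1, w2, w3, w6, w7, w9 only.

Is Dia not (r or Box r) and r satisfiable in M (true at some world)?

Yes

Let φ = Dia not (r or Box r) and r. Evaluate φ at each world:
  w0 (successors {w0, w1, w4, w7}): φ is true.
  w1 (successors {w0, w1, w2, w4, w6, w7, w9}): φ is true.
  w2 (successors {w1, w6, w9}): φ is false.
  w3 (successors {w3, w4, w5, w7, w9}): φ is true.
  w4 (successors {w1, w2, w3, w6, w8}): φ is false.
  w5 (successors {w0, w1, w2, w5, w7, w8, w9}): φ is false.
  w6 (successors {w0, w1, w2, w3, w9}): φ is false.
  w7 (successors {w2, w5, w6, w7}): φ is true.
  w8 (successors {w0, w1, w3, w4}): φ is false.
  w9 (successors {w0, w1, w6}): φ is false.
Detail at w0 (witness):
  At w0: Dia not (r or Box r) is true, r is true, so Dia not (r or Box r) and r is true.
    At w0: Dia not (r or Box r) requires not (r or Box r) at some successor in {w0, w1, w4, w7}.
      not (r or Box r) holds at w4, so Dia not (r or Box r) is true at w0.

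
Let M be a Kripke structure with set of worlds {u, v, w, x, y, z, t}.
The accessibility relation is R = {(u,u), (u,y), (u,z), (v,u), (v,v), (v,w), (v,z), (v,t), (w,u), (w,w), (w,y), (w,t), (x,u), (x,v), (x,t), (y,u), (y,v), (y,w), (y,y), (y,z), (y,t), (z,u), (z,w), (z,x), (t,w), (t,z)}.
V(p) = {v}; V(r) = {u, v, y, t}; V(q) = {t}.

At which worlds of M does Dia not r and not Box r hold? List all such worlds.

u, v, w, y, z, t

Let φ = Dia not r and not Box r. Evaluate φ at each world:
  u (successors {u, y, z}): φ is true.
  v (successors {u, v, w, z, t}): φ is true.
  w (successors {u, w, y, t}): φ is true.
  x (successors {u, v, t}): φ is false.
  y (successors {u, v, w, y, z, t}): φ is true.
  z (successors {u, w, x}): φ is true.
  t (successors {w, z}): φ is true.
For instance, at t:
  At t: Dia not r is true, not Box r is true, so Dia not r and not Box r is true.
    At t: Dia not r requires not r at some successor in {w, z}.
      not r holds at w, so Dia not r is true at t.
    At t: Box r is false, so not Box r is true.
      At t: Box r requires r at every successor {w, z}.
        r fails at w, so Box r is false at t.
Satisfying worlds: {u, v, w, y, z, t}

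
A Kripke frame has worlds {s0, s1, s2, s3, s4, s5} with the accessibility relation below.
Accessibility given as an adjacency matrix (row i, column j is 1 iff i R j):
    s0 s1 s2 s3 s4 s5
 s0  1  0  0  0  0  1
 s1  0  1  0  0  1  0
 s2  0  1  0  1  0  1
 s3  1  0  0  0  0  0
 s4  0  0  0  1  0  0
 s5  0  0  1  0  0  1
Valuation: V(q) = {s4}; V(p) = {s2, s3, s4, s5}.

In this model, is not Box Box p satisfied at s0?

Yes

At s0: Box Box p is false, so not Box Box p is true.
  At s0: Box Box p requires Box p at every successor {s0, s5}.
    Box p fails at s0, so Box Box p is false at s0.
      At s0: Box p requires p at every successor {s0, s5}.
        p fails at s0, so Box p is false at s0.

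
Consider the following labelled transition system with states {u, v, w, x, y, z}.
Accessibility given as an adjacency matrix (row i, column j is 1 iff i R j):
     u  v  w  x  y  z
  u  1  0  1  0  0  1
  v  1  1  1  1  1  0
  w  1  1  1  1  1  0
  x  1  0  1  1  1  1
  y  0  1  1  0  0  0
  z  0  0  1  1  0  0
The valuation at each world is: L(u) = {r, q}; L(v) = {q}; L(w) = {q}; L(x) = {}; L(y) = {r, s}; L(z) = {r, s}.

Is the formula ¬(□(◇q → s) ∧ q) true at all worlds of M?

Yes

Let φ = ¬(□(◇q → s) ∧ q). Evaluate φ at each world:
  u (successors {u, w, z}): φ is true.
  v (successors {u, v, w, x, y}): φ is true.
  w (successors {u, v, w, x, y}): φ is true.
  x (successors {u, w, x, y, z}): φ is true.
  y (successors {v, w}): φ is true.
  z (successors {w, x}): φ is true.
For instance, at u:
  At u: □(◇q → s) ∧ q is false, so ¬(□(◇q → s) ∧ q) is true.
    At u: □(◇q → s) is false, q is true, so □(◇q → s) ∧ q is false.
      At u: □(◇q → s) requires ◇q → s at every successor {u, w, z}.
        ◇q → s fails at u, so □(◇q → s) is false at u.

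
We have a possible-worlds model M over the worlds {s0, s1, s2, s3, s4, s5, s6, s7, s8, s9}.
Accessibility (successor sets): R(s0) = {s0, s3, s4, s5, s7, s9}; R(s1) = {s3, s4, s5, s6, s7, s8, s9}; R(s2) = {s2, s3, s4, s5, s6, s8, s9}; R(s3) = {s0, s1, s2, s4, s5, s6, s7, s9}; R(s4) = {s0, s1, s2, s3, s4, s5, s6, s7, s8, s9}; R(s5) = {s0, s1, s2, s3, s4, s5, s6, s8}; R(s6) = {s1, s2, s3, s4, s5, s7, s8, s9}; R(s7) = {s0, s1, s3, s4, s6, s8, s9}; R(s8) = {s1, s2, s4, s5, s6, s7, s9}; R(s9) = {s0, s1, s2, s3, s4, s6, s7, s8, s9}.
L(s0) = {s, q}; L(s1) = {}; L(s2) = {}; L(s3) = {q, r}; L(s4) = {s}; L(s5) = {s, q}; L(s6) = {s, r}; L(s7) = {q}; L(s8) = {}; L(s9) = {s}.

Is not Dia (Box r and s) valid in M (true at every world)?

Recall that Box ψ holds at a world iff ψ holds at every accessible world, and Dia ψ holds iff ψ holds at some accessible world.
Let φ = not Dia (Box r and s). Evaluate φ at each world:
  s0 (successors {s0, s3, s4, s5, s7, s9}): φ is true.
  s1 (successors {s3, s4, s5, s6, s7, s8, s9}): φ is true.
  s2 (successors {s2, s3, s4, s5, s6, s8, s9}): φ is true.
  s3 (successors {s0, s1, s2, s4, s5, s6, s7, s9}): φ is true.
  s4 (successors {s0, s1, s2, s3, s4, s5, s6, s7, s8, s9}): φ is true.
  s5 (successors {s0, s1, s2, s3, s4, s5, s6, s8}): φ is true.
  s6 (successors {s1, s2, s3, s4, s5, s7, s8, s9}): φ is true.
  s7 (successors {s0, s1, s3, s4, s6, s8, s9}): φ is true.
  s8 (successors {s1, s2, s4, s5, s6, s7, s9}): φ is true.
  s9 (successors {s0, s1, s2, s3, s4, s6, s7, s8, s9}): φ is true.
For instance, at s2:
  At s2: Dia (Box r and s) is false, so not Dia (Box r and s) is true.
    At s2: Dia (Box r and s) requires Box r and s at some successor in {s2, s3, s4, s5, s6, s8, s9}.
      At s2: Box r and s is false.
      At s3: Box r and s is false.
      At s4: Box r and s is false.
      At s5: Box r and s is false.
      At s6: Box r and s is false.
      At s8: Box r and s is false.
      At s9: Box r and s is false.
    So Dia (Box r and s) is false at s2.

Yes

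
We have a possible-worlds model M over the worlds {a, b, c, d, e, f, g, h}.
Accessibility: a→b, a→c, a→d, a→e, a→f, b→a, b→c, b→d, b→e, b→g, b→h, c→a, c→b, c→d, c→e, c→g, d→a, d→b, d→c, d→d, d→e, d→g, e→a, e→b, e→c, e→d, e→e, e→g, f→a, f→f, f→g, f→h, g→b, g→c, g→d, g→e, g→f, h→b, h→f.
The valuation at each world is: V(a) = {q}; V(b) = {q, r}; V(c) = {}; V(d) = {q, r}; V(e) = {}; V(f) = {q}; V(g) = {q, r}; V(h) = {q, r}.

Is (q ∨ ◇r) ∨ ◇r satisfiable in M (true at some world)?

Let φ = (q ∨ ◇r) ∨ ◇r. Evaluate φ at each world:
  a (successors {b, c, d, e, f}): φ is true.
  b (successors {a, c, d, e, g, h}): φ is true.
  c (successors {a, b, d, e, g}): φ is true.
  d (successors {a, b, c, d, e, g}): φ is true.
  e (successors {a, b, c, d, e, g}): φ is true.
  f (successors {a, f, g, h}): φ is true.
  g (successors {b, c, d, e, f}): φ is true.
  h (successors {b, f}): φ is true.
Detail at a (witness):
  At a: q ∨ ◇r is true, ◇r is true, so (q ∨ ◇r) ∨ ◇r is true.
    At a: q is true, ◇r is true, so q ∨ ◇r is true.
      At a: ◇r requires r at some successor in {b, c, d, e, f}.
        r holds at b, so ◇r is true at a.
    At a: ◇r requires r at some successor in {b, c, d, e, f}.
      r holds at b, so ◇r is true at a.

Yes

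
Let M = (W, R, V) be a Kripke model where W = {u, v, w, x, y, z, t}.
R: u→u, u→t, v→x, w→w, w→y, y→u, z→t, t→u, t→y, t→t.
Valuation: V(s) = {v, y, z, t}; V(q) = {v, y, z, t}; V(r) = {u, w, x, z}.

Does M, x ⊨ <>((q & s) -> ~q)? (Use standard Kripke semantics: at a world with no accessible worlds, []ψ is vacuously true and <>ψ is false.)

No

At x: no accessible worlds, so <>((q & s) -> ~q) is false.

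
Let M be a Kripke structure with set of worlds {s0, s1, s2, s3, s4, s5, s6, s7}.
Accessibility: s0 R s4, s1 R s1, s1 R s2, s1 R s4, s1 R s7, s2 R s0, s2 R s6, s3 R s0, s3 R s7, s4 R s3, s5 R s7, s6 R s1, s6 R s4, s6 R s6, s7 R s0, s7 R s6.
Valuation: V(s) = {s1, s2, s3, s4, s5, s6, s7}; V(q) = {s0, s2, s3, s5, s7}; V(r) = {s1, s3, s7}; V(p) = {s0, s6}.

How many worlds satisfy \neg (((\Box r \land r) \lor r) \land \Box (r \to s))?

Recall that \Box ψ holds at a world iff ψ holds at every accessible world, and \Diamond ψ holds iff ψ holds at some accessible world.
Let φ = \neg (((\Box r \land r) \lor r) \land \Box (r \to s)). Evaluate φ at each world:
  s0 (successors {s4}): φ is true.
  s1 (successors {s1, s2, s4, s7}): φ is false.
  s2 (successors {s0, s6}): φ is true.
  s3 (successors {s0, s7}): φ is false.
  s4 (successors {s3}): φ is true.
  s5 (successors {s7}): φ is true.
  s6 (successors {s1, s4, s6}): φ is true.
  s7 (successors {s0, s6}): φ is false.
For instance, at s4:
  At s4: ((\Box r \land r) \lor r) \land \Box (r \to s) is false, so \neg (((\Box r \land r) \lor r) \land \Box (r \to s)) is true.
    At s4: (\Box r \land r) \lor r is false, \Box (r \to s) is true, so ((\Box r \land r) \lor r) \land \Box (r \to s) is false.
      At s4: \Box r \land r is false, r is false, so (\Box r \land r) \lor r is false.
      At s4: \Box (r \to s) requires r \to s at every successor {s3}.
        At s3: r \to s is true.
      So \Box (r \to s) is true at s4.
Satisfying worlds: {s0, s2, s4, s5, s6}

5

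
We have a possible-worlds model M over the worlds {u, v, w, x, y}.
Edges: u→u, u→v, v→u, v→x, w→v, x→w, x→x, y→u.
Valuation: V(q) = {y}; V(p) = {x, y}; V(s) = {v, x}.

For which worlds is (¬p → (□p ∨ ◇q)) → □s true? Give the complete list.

u, v, w

Recall that □ψ holds at a world iff ψ holds at every accessible world, and ◇ψ holds iff ψ holds at some accessible world.
Let φ = (¬p → (□p ∨ ◇q)) → □s. Evaluate φ at each world:
  u (successors {u, v}): φ is true.
  v (successors {u, x}): φ is true.
  w (successors {v}): φ is true.
  x (successors {w, x}): φ is false.
  y (successors {u}): φ is false.
For instance, at u:
  At u: ¬p → (□p ∨ ◇q) is false, □s is false, so (¬p → (□p ∨ ◇q)) → □s is true.
    At u: ¬p is true, □p ∨ ◇q is false, so ¬p → (□p ∨ ◇q) is false.
      At u: □p is false, ◇q is false, so □p ∨ ◇q is false.
    At u: □s requires s at every successor {u, v}.
      s fails at u, so □s is false at u.
Satisfying worlds: {u, v, w}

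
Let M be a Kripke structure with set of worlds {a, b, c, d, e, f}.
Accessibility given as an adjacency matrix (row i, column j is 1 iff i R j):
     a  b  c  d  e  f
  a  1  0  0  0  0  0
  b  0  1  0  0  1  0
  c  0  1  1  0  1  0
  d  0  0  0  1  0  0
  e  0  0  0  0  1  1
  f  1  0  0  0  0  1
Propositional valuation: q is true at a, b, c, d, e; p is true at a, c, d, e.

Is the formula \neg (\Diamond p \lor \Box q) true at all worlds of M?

No

Let φ = \neg (\Diamond p \lor \Box q). Evaluate φ at each world:
  a (successors {a}): φ is false.
  b (successors {b, e}): φ is false.
  c (successors {b, c, e}): φ is false.
  d (successors {d}): φ is false.
  e (successors {e, f}): φ is false.
  f (successors {a, f}): φ is false.
Detail at a (counterexample):
  At a: \Diamond p \lor \Box q is true, so \neg (\Diamond p \lor \Box q) is false.
    At a: \Diamond p is true, \Box q is true, so \Diamond p \lor \Box q is true.
      At a: \Diamond p requires p at some successor in {a}.
        p holds at a, so \Diamond p is true at a.
      At a: \Box q requires q at every successor {a}.
        At a: q is true.
      So \Box q is true at a.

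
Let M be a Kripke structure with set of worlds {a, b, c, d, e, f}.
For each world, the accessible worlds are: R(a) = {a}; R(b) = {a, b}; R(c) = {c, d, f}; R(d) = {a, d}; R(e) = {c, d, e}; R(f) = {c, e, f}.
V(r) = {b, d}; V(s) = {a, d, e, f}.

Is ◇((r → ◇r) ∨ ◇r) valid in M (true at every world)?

Recall that ◇ψ holds at a world iff ψ holds at some accessible world.
Let φ = ◇((r → ◇r) ∨ ◇r). Evaluate φ at each world:
  a (successors {a}): φ is true.
  b (successors {a, b}): φ is true.
  c (successors {c, d, f}): φ is true.
  d (successors {a, d}): φ is true.
  e (successors {c, d, e}): φ is true.
  f (successors {c, e, f}): φ is true.
For instance, at e:
  At e: ◇((r → ◇r) ∨ ◇r) requires (r → ◇r) ∨ ◇r at some successor in {c, d, e}.
    (r → ◇r) ∨ ◇r holds at c, so ◇((r → ◇r) ∨ ◇r) is true at e.
      At c: r → ◇r is true, ◇r is true, so (r → ◇r) ∨ ◇r is true.

Yes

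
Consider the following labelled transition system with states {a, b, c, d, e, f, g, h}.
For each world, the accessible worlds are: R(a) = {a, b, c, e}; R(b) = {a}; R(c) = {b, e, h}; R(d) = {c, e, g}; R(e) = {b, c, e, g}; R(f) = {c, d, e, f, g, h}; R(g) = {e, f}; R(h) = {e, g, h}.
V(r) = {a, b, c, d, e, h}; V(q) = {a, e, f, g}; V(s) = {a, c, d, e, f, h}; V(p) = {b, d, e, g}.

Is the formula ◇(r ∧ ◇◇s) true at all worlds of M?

Yes

Recall that ◇ψ holds at a world iff ψ holds at some accessible world.
Let φ = ◇(r ∧ ◇◇s). Evaluate φ at each world:
  a (successors {a, b, c, e}): φ is true.
  b (successors {a}): φ is true.
  c (successors {b, e, h}): φ is true.
  d (successors {c, e, g}): φ is true.
  e (successors {b, c, e, g}): φ is true.
  f (successors {c, d, e, f, g, h}): φ is true.
  g (successors {e, f}): φ is true.
  h (successors {e, g, h}): φ is true.
For instance, at f:
  At f: ◇(r ∧ ◇◇s) requires r ∧ ◇◇s at some successor in {c, d, e, f, g, h}.
    r ∧ ◇◇s holds at c, so ◇(r ∧ ◇◇s) is true at f.
      At c: r is true, ◇◇s is true, so r ∧ ◇◇s is true.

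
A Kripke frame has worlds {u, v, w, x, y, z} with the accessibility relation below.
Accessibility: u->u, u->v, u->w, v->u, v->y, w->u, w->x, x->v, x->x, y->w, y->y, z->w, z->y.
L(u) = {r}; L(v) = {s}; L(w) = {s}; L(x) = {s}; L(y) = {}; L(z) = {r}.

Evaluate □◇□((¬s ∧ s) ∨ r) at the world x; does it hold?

At x: □◇□((¬s ∧ s) ∨ r) requires ◇□((¬s ∧ s) ∨ r) at every successor {v, x}.
  ◇□((¬s ∧ s) ∨ r) fails at v, so □◇□((¬s ∧ s) ∨ r) is false at x.
    At v: ◇□((¬s ∧ s) ∨ r) requires □((¬s ∧ s) ∨ r) at some successor in {u, y}.
      At u: □((¬s ∧ s) ∨ r) is false.
      At y: □((¬s ∧ s) ∨ r) is false.
    So ◇□((¬s ∧ s) ∨ r) is false at v.

No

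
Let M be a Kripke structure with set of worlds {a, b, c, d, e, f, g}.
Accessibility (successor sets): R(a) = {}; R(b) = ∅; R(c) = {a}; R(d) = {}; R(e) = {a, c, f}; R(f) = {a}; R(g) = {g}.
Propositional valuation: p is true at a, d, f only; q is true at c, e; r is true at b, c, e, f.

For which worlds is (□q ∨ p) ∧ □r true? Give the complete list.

Let φ = (□q ∨ p) ∧ □r. Evaluate φ at each world:
  a (successors ∅): φ is true.
  b (successors ∅): φ is true.
  c (successors {a}): φ is false.
  d (successors ∅): φ is true.
  e (successors {a, c, f}): φ is false.
  f (successors {a}): φ is false.
  g (successors {g}): φ is false.
For instance, at c:
  At c: □q ∨ p is false, □r is false, so (□q ∨ p) ∧ □r is false.
    At c: □q is false, p is false, so □q ∨ p is false.
      At c: □q requires q at every successor {a}.
        q fails at a, so □q is false at c.
    At c: □r requires r at every successor {a}.
      r fails at a, so □r is false at c.
Satisfying worlds: {a, b, d}

a, b, d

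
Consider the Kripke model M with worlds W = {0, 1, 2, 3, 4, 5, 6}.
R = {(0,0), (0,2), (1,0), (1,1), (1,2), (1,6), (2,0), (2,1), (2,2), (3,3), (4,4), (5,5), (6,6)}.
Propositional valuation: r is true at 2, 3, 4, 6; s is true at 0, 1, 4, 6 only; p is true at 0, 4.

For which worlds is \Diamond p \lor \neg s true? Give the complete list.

0, 1, 2, 3, 4, 5

Recall that \Diamond ψ holds at a world iff ψ holds at some accessible world.
Let φ = \Diamond p \lor \neg s. Evaluate φ at each world:
  0 (successors {0, 2}): φ is true.
  1 (successors {0, 1, 2, 6}): φ is true.
  2 (successors {0, 1, 2}): φ is true.
  3 (successors {3}): φ is true.
  4 (successors {4}): φ is true.
  5 (successors {5}): φ is true.
  6 (successors {6}): φ is false.
For instance, at 1:
  At 1: \Diamond p is true, \neg s is false, so \Diamond p \lor \neg s is true.
    At 1: \Diamond p requires p at some successor in {0, 1, 2, 6}.
      p holds at 0, so \Diamond p is true at 1.
Satisfying worlds: {0, 1, 2, 3, 4, 5}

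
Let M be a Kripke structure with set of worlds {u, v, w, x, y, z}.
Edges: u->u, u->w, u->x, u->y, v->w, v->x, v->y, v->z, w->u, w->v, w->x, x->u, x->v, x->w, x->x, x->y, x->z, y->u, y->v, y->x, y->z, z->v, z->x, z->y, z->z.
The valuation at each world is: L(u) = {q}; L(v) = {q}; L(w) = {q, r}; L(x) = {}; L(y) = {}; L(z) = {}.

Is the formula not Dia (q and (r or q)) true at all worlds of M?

Recall that Dia ψ holds at a world iff ψ holds at some accessible world.
Let φ = not Dia (q and (r or q)). Evaluate φ at each world:
  u (successors {u, w, x, y}): φ is false.
  v (successors {w, x, y, z}): φ is false.
  w (successors {u, v, x}): φ is false.
  x (successors {u, v, w, x, y, z}): φ is false.
  y (successors {u, v, x, z}): φ is false.
  z (successors {v, x, y, z}): φ is false.
Detail at u (counterexample):
  At u: Dia (q and (r or q)) is true, so not Dia (q and (r or q)) is false.
    At u: Dia (q and (r or q)) requires q and (r or q) at some successor in {u, w, x, y}.
      q and (r or q) holds at u, so Dia (q and (r or q)) is true at u.

No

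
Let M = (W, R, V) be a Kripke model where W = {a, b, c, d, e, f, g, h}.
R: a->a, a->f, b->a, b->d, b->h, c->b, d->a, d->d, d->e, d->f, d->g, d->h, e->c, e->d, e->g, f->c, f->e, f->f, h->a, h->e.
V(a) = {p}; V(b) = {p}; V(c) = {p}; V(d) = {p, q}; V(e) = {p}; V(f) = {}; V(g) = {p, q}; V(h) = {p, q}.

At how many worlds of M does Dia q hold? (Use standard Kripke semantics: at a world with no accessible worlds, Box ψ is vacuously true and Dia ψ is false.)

Let φ = Dia q. Evaluate φ at each world:
  a (successors {a, f}): φ is false.
  b (successors {a, d, h}): φ is true.
  c (successors {b}): φ is false.
  d (successors {a, d, e, f, g, h}): φ is true.
  e (successors {c, d, g}): φ is true.
  f (successors {c, e, f}): φ is false.
  g (successors ∅): φ is false.
  h (successors {a, e}): φ is false.
For instance, at b:
  At b: Dia q requires q at some successor in {a, d, h}.
    q holds at d, so Dia q is true at b.
Satisfying worlds: {b, d, e}

3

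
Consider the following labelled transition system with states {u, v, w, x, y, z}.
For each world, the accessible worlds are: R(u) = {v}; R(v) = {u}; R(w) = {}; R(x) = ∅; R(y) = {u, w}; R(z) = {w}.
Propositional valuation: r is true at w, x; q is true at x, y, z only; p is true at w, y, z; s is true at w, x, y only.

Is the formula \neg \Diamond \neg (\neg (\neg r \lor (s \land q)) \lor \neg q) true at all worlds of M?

Recall that \Diamond ψ holds at a world iff ψ holds at some accessible world.
Let φ = \neg \Diamond \neg (\neg (\neg r \lor (s \land q)) \lor \neg q). Evaluate φ at each world:
  u (successors {v}): φ is true.
  v (successors {u}): φ is true.
  w (successors ∅): φ is true.
  x (successors ∅): φ is true.
  y (successors {u, w}): φ is true.
  z (successors {w}): φ is true.
For instance, at y:
  At y: \Diamond \neg (\neg (\neg r \lor (s \land q)) \lor \neg q) is false, so \neg \Diamond \neg (\neg (\neg r \lor (s \land q)) \lor \neg q) is true.
    At y: \Diamond \neg (\neg (\neg r \lor (s \land q)) \lor \neg q) requires \neg (\neg (\neg r \lor (s \land q)) \lor \neg q) at some successor in {u, w}.
      At u: \neg (\neg (\neg r \lor (s \land q)) \lor \neg q) is false.
      At w: \neg (\neg (\neg r \lor (s \land q)) \lor \neg q) is false.
    So \Diamond \neg (\neg (\neg r \lor (s \land q)) \lor \neg q) is false at y.

Yes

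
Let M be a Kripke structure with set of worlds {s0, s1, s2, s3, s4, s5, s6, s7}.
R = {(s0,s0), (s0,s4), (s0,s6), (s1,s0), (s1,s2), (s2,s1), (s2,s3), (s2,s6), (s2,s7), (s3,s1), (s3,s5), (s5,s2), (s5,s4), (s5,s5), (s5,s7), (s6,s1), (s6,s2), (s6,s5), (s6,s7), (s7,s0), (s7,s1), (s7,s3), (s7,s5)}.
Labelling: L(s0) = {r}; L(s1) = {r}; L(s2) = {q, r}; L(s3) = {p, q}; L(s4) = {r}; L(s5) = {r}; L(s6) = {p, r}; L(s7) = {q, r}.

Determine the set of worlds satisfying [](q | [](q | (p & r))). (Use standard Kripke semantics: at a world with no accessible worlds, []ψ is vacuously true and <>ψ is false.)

Let φ = [](q | [](q | (p & r))). Evaluate φ at each world:
  s0 (successors {s0, s4, s6}): φ is false.
  s1 (successors {s0, s2}): φ is false.
  s2 (successors {s1, s3, s6, s7}): φ is false.
  s3 (successors {s1, s5}): φ is false.
  s4 (successors ∅): φ is true.
  s5 (successors {s2, s4, s5, s7}): φ is false.
  s6 (successors {s1, s2, s5, s7}): φ is false.
  s7 (successors {s0, s1, s3, s5}): φ is false.
For instance, at s7:
  At s7: [](q | [](q | (p & r))) requires q | [](q | (p & r)) at every successor {s0, s1, s3, s5}.
    q | [](q | (p & r)) fails at s0, so [](q | [](q | (p & r))) is false at s7.
      At s0: q is false, [](q | (p & r)) is false, so q | [](q | (p & r)) is false.
Satisfying worlds: {s4}

s4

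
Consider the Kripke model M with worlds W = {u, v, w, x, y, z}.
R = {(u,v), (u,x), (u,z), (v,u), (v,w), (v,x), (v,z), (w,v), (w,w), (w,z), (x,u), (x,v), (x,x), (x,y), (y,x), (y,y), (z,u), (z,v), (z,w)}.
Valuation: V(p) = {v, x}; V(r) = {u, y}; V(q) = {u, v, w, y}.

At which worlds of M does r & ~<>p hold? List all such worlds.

none

Let φ = r & ~<>p. Evaluate φ at each world:
  u (successors {v, x, z}): φ is false.
  v (successors {u, w, x, z}): φ is false.
  w (successors {v, w, z}): φ is false.
  x (successors {u, v, x, y}): φ is false.
  y (successors {x, y}): φ is false.
  z (successors {u, v, w}): φ is false.
For instance, at y:
  At y: r is true, ~<>p is false, so r & ~<>p is false.
    At y: <>p is true, so ~<>p is false.
      At y: <>p requires p at some successor in {x, y}.
        p holds at x, so <>p is true at y.
Satisfying worlds: none.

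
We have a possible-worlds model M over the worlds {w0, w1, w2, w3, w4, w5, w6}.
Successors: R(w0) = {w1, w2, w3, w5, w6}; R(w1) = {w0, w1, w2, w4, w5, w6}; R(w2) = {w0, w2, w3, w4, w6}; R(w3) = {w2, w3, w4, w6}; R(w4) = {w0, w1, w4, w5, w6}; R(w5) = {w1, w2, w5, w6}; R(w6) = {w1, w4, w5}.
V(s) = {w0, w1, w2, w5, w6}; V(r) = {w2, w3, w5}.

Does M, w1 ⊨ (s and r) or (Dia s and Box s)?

No

Recall that Box ψ holds at a world iff ψ holds at every accessible world, and Dia ψ holds iff ψ holds at some accessible world.
At w1: s and r is false, Dia s and Box s is false, so (s and r) or (Dia s and Box s) is false.
  At w1: Dia s is true, Box s is false, so Dia s and Box s is false.
    At w1: Dia s requires s at some successor in {w0, w1, w2, w4, w5, w6}.
      s holds at w0, so Dia s is true at w1.
    At w1: Box s requires s at every successor {w0, w1, w2, w4, w5, w6}.
      s fails at w4, so Box s is false at w1.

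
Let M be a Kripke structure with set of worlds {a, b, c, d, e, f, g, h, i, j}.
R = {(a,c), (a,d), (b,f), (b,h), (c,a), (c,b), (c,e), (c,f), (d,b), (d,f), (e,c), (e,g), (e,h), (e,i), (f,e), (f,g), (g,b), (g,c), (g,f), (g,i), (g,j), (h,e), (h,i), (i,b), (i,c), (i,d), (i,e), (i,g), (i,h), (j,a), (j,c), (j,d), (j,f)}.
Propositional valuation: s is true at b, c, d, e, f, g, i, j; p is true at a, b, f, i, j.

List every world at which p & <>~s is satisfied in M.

Let φ = p & <>~s. Evaluate φ at each world:
  a (successors {c, d}): φ is false.
  b (successors {f, h}): φ is true.
  c (successors {a, b, e, f}): φ is false.
  d (successors {b, f}): φ is false.
  e (successors {c, g, h, i}): φ is false.
  f (successors {e, g}): φ is false.
  g (successors {b, c, f, i, j}): φ is false.
  h (successors {e, i}): φ is false.
  i (successors {b, c, d, e, g, h}): φ is true.
  j (successors {a, c, d, f}): φ is true.
For instance, at j:
  At j: p is true, <>~s is true, so p & <>~s is true.
    At j: <>~s requires ~s at some successor in {a, c, d, f}.
      ~s holds at a, so <>~s is true at j.
Satisfying worlds: {b, i, j}

b, i, j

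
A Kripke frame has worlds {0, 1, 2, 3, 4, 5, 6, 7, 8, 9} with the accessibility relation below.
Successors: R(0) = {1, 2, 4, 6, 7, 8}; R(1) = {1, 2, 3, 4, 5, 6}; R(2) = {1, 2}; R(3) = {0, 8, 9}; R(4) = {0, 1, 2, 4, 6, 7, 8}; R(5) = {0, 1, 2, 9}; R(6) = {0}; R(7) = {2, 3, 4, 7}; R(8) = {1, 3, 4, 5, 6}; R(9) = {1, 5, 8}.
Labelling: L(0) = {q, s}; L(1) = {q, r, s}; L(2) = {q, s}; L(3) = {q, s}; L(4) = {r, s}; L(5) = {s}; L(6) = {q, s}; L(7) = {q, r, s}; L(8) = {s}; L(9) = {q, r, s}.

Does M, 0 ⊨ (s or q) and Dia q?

At 0: s or q is true, Dia q is true, so (s or q) and Dia q is true.
  At 0: Dia q requires q at some successor in {1, 2, 4, 6, 7, 8}.
    q holds at 1, so Dia q is true at 0.

Yes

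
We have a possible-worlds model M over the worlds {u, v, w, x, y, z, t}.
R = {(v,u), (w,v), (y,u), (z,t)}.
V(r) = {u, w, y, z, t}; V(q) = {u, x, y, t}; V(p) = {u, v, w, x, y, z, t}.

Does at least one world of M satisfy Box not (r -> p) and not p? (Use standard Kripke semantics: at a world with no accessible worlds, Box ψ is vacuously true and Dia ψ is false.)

No

Let φ = Box not (r -> p) and not p. Evaluate φ at each world:
  u (successors ∅): φ is false.
  v (successors {u}): φ is false.
  w (successors {v}): φ is false.
  x (successors ∅): φ is false.
  y (successors {u}): φ is false.
  z (successors {t}): φ is false.
  t (successors ∅): φ is false.
For instance, at w:
  At w: Box not (r -> p) is false, not p is false, so Box not (r -> p) and not p is false.
    At w: Box not (r -> p) requires not (r -> p) at every successor {v}.
      not (r -> p) fails at v, so Box not (r -> p) is false at w.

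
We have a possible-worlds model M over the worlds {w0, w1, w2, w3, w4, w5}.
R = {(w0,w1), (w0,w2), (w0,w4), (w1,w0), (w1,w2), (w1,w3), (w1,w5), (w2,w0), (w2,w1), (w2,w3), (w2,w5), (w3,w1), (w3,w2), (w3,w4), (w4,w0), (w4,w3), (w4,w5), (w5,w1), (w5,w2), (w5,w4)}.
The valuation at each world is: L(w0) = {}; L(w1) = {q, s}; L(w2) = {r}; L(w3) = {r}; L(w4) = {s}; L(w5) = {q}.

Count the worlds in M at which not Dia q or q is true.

2

Recall that Dia ψ holds at a world iff ψ holds at some accessible world.
Let φ = not Dia q or q. Evaluate φ at each world:
  w0 (successors {w1, w2, w4}): φ is false.
  w1 (successors {w0, w2, w3, w5}): φ is true.
  w2 (successors {w0, w1, w3, w5}): φ is false.
  w3 (successors {w1, w2, w4}): φ is false.
  w4 (successors {w0, w3, w5}): φ is false.
  w5 (successors {w1, w2, w4}): φ is true.
For instance, at w4:
  At w4: not Dia q is false, q is false, so not Dia q or q is false.
    At w4: Dia q is true, so not Dia q is false.
      At w4: Dia q requires q at some successor in {w0, w3, w5}.
        q holds at w5, so Dia q is true at w4.
Satisfying worlds: {w1, w5}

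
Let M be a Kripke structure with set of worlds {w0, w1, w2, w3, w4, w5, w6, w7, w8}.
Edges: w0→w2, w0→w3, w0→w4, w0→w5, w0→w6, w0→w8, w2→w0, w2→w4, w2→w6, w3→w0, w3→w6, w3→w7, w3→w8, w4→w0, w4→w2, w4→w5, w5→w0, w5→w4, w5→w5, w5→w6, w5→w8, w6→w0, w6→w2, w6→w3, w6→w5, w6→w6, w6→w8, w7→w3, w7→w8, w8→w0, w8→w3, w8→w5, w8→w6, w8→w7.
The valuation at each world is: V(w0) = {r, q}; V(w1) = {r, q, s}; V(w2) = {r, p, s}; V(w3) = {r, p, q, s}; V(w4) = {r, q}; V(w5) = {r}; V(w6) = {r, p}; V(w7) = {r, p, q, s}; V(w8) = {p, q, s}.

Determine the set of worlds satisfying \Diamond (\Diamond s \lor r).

w0, w2, w3, w4, w5, w6, w7, w8

Let φ = \Diamond (\Diamond s \lor r). Evaluate φ at each world:
  w0 (successors {w2, w3, w4, w5, w6, w8}): φ is true.
  w1 (successors ∅): φ is false.
  w2 (successors {w0, w4, w6}): φ is true.
  w3 (successors {w0, w6, w7, w8}): φ is true.
  w4 (successors {w0, w2, w5}): φ is true.
  w5 (successors {w0, w4, w5, w6, w8}): φ is true.
  w6 (successors {w0, w2, w3, w5, w6, w8}): φ is true.
  w7 (successors {w3, w8}): φ is true.
  w8 (successors {w0, w3, w5, w6, w7}): φ is true.
For instance, at w5:
  At w5: \Diamond (\Diamond s \lor r) requires \Diamond s \lor r at some successor in {w0, w4, w5, w6, w8}.
    \Diamond s \lor r holds at w0, so \Diamond (\Diamond s \lor r) is true at w5.
      At w0: \Diamond s is true, r is true, so \Diamond s \lor r is true.
Satisfying worlds: {w0, w2, w3, w4, w5, w6, w7, w8}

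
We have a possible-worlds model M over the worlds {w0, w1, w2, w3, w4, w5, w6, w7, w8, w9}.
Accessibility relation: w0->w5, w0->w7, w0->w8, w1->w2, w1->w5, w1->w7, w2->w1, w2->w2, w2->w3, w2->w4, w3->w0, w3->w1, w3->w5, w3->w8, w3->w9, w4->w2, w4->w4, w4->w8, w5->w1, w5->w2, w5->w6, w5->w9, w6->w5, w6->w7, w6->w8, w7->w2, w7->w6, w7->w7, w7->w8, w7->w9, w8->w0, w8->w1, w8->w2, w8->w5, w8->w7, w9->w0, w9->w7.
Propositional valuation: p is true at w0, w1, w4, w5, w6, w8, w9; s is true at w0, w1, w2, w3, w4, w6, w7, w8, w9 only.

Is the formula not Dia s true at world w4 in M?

At w4: Dia s is true, so not Dia s is false.
  At w4: Dia s requires s at some successor in {w2, w4, w8}.
    s holds at w2, so Dia s is true at w4.

No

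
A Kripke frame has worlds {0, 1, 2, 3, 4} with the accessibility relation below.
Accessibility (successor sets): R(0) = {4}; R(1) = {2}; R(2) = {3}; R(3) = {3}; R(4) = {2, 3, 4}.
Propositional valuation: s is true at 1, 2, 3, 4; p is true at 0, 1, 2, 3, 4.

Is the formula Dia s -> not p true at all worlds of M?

No

Let φ = Dia s -> not p. Evaluate φ at each world:
  0 (successors {4}): φ is false.
  1 (successors {2}): φ is false.
  2 (successors {3}): φ is false.
  3 (successors {3}): φ is false.
  4 (successors {2, 3, 4}): φ is false.
Detail at 0 (counterexample):
  At 0: Dia s is true, not p is false, so Dia s -> not p is false.
    At 0: Dia s requires s at some successor in {4}.
      s holds at 4, so Dia s is true at 0.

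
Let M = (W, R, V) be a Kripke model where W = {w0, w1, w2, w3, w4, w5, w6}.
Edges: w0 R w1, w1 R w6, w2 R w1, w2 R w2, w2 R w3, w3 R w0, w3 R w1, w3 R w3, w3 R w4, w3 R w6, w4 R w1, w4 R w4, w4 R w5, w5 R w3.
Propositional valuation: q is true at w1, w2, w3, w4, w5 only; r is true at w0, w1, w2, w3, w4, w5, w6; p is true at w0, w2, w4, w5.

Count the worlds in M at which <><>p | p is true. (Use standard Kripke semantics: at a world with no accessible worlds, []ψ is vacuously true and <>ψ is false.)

Let φ = <><>p | p. Evaluate φ at each world:
  w0 (successors {w1}): φ is true.
  w1 (successors {w6}): φ is false.
  w2 (successors {w1, w2, w3}): φ is true.
  w3 (successors {w0, w1, w3, w4, w6}): φ is true.
  w4 (successors {w1, w4, w5}): φ is true.
  w5 (successors {w3}): φ is true.
  w6 (successors ∅): φ is false.
For instance, at w2:
  At w2: <><>p is true, p is true, so <><>p | p is true.
    At w2: <><>p requires <>p at some successor in {w1, w2, w3}.
      <>p holds at w2, so <><>p is true at w2.
Satisfying worlds: {w0, w2, w3, w4, w5}

5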